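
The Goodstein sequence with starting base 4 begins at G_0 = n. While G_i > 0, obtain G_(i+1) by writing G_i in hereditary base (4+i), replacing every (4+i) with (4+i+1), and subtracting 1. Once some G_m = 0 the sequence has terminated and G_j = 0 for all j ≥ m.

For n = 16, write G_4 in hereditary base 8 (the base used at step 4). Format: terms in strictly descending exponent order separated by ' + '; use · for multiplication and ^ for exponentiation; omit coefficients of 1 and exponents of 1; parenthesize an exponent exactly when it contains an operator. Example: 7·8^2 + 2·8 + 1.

4·8 + 1

(0) 16|_4 = 4^2 ↦ 5^2|_5 = 25 ⇒ 24
(1) 24|_5 = 4·5 + 4 ↦ 4·6 + 4|_6 = 28 ⇒ 27
(2) 27|_6 = 4·6 + 3 ↦ 4·7 + 3|_7 = 31 ⇒ 30
(3) 30|_7 = 4·7 + 2 ↦ 4·8 + 2|_8 = 34 ⇒ 33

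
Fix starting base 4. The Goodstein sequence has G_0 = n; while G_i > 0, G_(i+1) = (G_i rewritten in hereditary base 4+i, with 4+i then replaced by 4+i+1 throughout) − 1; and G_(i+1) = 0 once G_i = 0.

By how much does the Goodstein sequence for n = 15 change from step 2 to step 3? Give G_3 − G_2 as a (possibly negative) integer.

2

15 —HB4→ 3·4 + 3 —bump→ 3·5 + 3 = 18 —(−1)→ 17
17 —HB5→ 3·5 + 2 —bump→ 3·6 + 2 = 20 —(−1)→ 19
19 —HB6→ 3·6 + 1 —bump→ 3·7 + 1 = 22 —(−1)→ 21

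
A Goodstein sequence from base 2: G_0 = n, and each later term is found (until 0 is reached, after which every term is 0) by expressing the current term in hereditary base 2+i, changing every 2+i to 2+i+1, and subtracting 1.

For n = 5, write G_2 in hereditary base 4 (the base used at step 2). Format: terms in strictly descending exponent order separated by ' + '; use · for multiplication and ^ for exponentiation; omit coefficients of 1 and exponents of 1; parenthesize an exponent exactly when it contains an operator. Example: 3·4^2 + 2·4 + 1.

3·4^3 + 3·4^2 + 3·4 + 3

step 0: 5 = 2^2 + 1; sub 3 for 2: 3^3 + 1; = 28; G_1 = 28−1 = 27
step 1: 27 = 3^3; sub 4 for 3: 4^4; = 256; G_2 = 256−1 = 255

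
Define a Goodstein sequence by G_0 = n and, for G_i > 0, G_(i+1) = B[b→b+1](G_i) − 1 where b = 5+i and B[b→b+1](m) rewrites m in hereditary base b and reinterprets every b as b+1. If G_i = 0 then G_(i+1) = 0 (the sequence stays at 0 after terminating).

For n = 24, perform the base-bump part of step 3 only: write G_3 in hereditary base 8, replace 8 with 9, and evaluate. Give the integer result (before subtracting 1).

[0] 24 ≡ 4·5 + 4 (base 5). Lift 6: 28. −1: 27.
[1] 27 ≡ 4·6 + 3 (base 6). Lift 7: 31. −1: 30.
[2] 30 ≡ 4·7 + 2 (base 7). Lift 8: 34. −1: 33.
[3] 33 ≡ 4·8 + 1 (base 8). Lift 9: 37. −1: 36.

37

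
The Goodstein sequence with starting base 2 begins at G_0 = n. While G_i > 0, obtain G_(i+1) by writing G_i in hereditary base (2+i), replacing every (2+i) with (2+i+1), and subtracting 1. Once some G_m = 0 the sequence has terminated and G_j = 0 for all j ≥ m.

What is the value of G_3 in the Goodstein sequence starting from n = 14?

18750

i=0: 14 = 2^(2 + 1) + 2^2 + 2 (b=2); 2→3: 3^(3 + 1) + 3^3 + 3 = 111; 111−1 = 110
i=1: 110 = 3^(3 + 1) + 3^3 + 2 (b=3); 3→4: 4^(4 + 1) + 4^4 + 2 = 1282; 1282−1 = 1281
i=2: 1281 = 4^(4 + 1) + 4^4 + 1 (b=4); 4→5: 5^(5 + 1) + 5^5 + 1 = 18751; 18751−1 = 18750
i=3: 18750 = 5^(5 + 1) + 5^5 (b=5); 5→6: 6^(6 + 1) + 6^6 = 326592; 326592−1 = 326591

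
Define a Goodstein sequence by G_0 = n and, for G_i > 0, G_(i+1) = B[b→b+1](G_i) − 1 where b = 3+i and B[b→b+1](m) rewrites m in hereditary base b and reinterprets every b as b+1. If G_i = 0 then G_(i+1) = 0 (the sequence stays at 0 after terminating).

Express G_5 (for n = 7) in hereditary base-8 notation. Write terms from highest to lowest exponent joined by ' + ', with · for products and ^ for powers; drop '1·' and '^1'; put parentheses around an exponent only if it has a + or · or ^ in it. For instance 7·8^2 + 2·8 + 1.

8 + 1

step 0: 7 = 2·3 + 1; sub 4 for 3: 2·4 + 1; = 9; G_1 = 9−1 = 8
step 1: 8 = 2·4; sub 5 for 4: 2·5; = 10; G_2 = 10−1 = 9
step 2: 9 = 5 + 4; sub 6 for 5: 6 + 4; = 10; G_3 = 10−1 = 9
step 3: 9 = 6 + 3; sub 7 for 6: 7 + 3; = 10; G_4 = 10−1 = 9
step 4: 9 = 7 + 2; sub 8 for 7: 8 + 2; = 10; G_5 = 10−1 = 9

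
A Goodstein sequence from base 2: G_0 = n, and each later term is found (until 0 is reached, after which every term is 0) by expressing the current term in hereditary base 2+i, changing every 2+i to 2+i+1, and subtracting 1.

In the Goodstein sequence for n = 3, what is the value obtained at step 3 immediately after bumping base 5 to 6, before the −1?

2

[0] 3 ≡ 2 + 1 (base 2). Lift 3: 4. −1: 3.
[1] 3 ≡ 3 (base 3). Lift 4: 4. −1: 3.
[2] 3 ≡ 3 (base 4). Lift 5: 3. −1: 2.
[3] 2 ≡ 2 (base 5). Lift 6: 2. −1: 1.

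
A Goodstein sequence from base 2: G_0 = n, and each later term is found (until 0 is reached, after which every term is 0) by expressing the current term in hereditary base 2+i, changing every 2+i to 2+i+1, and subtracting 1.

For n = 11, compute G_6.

(0) 11|_2 = 2^(2 + 1) + 2 + 1 ↦ 3^(3 + 1) + 3 + 1|_3 = 85 ⇒ 84
(1) 84|_3 = 3^(3 + 1) + 3 ↦ 4^(4 + 1) + 4|_4 = 1028 ⇒ 1027
(2) 1027|_4 = 4^(4 + 1) + 3 ↦ 5^(5 + 1) + 3|_5 = 15628 ⇒ 15627
(3) 15627|_5 = 5^(5 + 1) + 2 ↦ 6^(6 + 1) + 2|_6 = 279938 ⇒ 279937
(4) 279937|_6 = 6^(6 + 1) + 1 ↦ 7^(7 + 1) + 1|_7 = 5764802 ⇒ 5764801
(5) 5764801|_7 = 7^(7 + 1) ↦ 8^(8 + 1)|_8 = 134217728 ⇒ 134217727

134217727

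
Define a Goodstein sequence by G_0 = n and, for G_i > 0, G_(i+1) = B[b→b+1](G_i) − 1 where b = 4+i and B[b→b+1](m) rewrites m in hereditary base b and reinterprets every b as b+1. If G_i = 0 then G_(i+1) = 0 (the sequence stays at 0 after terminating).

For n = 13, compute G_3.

i=0: 13 = 3·4 + 1 (b=4); 4→5: 3·5 + 1 = 16; 16−1 = 15
i=1: 15 = 3·5 (b=5); 5→6: 3·6 = 18; 18−1 = 17
i=2: 17 = 2·6 + 5 (b=6); 6→7: 2·7 + 5 = 19; 19−1 = 18
i=3: 18 = 2·7 + 4 (b=7); 7→8: 2·8 + 4 = 20; 20−1 = 19

18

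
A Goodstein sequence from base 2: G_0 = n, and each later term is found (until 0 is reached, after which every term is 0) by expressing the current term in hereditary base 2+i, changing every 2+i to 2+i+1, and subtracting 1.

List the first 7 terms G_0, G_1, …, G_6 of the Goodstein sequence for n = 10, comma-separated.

10, 83, 1025, 15625, 279935, 4215754, 84073323

G_0=10  [base 2] 2^(2 + 1) + 2  →[2↦3]→  3^(3 + 1) + 3 = 84  −1 ⇒ G_1=83
G_1=83  [base 3] 3^(3 + 1) + 2  →[3↦4]→  4^(4 + 1) + 2 = 1026  −1 ⇒ G_2=1025
G_2=1025  [base 4] 4^(4 + 1) + 1  →[4↦5]→  5^(5 + 1) + 1 = 15626  −1 ⇒ G_3=15625
G_3=15625  [base 5] 5^(5 + 1)  →[5↦6]→  6^(6 + 1) = 279936  −1 ⇒ G_4=279935
G_4=279935  [base 6] 5·6^6 + 5·6^5 + 5·6^4 + 5·6^3 + 5·6^2 + 5·6 + 5  →[6↦7]→  5·7^7 + 5·7^5 + 5·7^4 + 5·7^3 + 5·7^2 + 5·7 + 5 = 4215755  −1 ⇒ G_5=4215754
G_5=4215754  [base 7] 5·7^7 + 5·7^5 + 5·7^4 + 5·7^3 + 5·7^2 + 5·7 + 4  →[7↦8]→  5·8^8 + 5·8^5 + 5·8^4 + 5·8^3 + 5·8^2 + 5·8 + 4 = 84073324  −1 ⇒ G_6=84073323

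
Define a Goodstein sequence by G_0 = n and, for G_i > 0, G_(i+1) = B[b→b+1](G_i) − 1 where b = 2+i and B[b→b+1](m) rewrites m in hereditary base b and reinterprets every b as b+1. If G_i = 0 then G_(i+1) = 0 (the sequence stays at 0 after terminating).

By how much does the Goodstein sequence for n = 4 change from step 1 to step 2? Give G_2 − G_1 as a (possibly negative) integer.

15

[0] 4 ≡ 2^2 (base 2). Lift 3: 27. −1: 26.
[1] 26 ≡ 2·3^2 + 2·3 + 2 (base 3). Lift 4: 42. −1: 41.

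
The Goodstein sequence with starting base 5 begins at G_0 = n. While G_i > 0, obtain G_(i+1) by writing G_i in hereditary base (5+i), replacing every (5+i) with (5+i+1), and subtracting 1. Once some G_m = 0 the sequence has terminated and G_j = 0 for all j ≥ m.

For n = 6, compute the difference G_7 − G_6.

-1

[0] 6 ≡ 5 + 1 (base 5). Lift 6: 7. −1: 6.
[1] 6 ≡ 6 (base 6). Lift 7: 7. −1: 6.
[2] 6 ≡ 6 (base 7). Lift 8: 6. −1: 5.
[3] 5 ≡ 5 (base 8). Lift 9: 5. −1: 4.
[4] 4 ≡ 4 (base 9). Lift 10: 4. −1: 3.
[5] 3 ≡ 3 (base 10). Lift 11: 3. −1: 2.
[6] 2 ≡ 2 (base 11). Lift 12: 2. −1: 1.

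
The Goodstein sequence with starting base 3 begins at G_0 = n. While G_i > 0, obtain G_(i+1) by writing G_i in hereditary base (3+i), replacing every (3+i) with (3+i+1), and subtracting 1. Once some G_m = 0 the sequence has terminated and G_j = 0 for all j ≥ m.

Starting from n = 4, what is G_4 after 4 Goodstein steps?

2

(0) 4|_3 = 3 + 1 ↦ 4 + 1|_4 = 5 ⇒ 4
(1) 4|_4 = 4 ↦ 5|_5 = 5 ⇒ 4
(2) 4|_5 = 4 ↦ 4|_6 = 4 ⇒ 3
(3) 3|_6 = 3 ↦ 3|_7 = 3 ⇒ 2
(4) 2|_7 = 2 ↦ 2|_8 = 2 ⇒ 1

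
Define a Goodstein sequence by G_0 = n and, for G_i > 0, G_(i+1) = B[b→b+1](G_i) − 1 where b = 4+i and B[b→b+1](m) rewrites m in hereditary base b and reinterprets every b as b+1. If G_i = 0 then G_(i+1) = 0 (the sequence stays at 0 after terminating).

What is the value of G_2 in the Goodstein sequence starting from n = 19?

37

19 —HB4→ 4^2 + 3 —bump→ 5^2 + 3 = 28 —(−1)→ 27
27 —HB5→ 5^2 + 2 —bump→ 6^2 + 2 = 38 —(−1)→ 37
37 —HB6→ 6^2 + 1 —bump→ 7^2 + 1 = 50 —(−1)→ 49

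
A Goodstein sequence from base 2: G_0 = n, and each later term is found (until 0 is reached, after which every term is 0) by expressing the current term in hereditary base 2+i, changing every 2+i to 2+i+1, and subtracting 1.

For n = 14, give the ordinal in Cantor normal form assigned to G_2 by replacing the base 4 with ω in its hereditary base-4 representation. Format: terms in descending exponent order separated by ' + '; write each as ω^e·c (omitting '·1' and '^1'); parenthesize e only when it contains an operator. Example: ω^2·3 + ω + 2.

ω^(ω + 1) + ω^ω + 1

G_0 = 14. HB_2(14) = 2^(2 + 1) + 2^2 + 2. Bump = 111. G_1 = 110.
G_1 = 110. HB_3(110) = 3^(3 + 1) + 3^3 + 2. Bump = 1282. G_2 = 1281.
G_2 = 1281. HB_4(1281) = 4^(4 + 1) + 4^4 + 1. Bump = 18751. G_3 = 18750.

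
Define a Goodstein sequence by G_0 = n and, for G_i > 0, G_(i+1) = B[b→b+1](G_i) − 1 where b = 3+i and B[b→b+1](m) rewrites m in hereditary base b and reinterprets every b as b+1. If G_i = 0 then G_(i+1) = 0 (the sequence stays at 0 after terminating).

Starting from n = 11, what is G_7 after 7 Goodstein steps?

51

G_0 = 11. HB_3(11) = 3^2 + 2. Bump = 18. G_1 = 17.
G_1 = 17. HB_4(17) = 4^2 + 1. Bump = 26. G_2 = 25.
G_2 = 25. HB_5(25) = 5^2. Bump = 36. G_3 = 35.
G_3 = 35. HB_6(35) = 5·6 + 5. Bump = 40. G_4 = 39.
G_4 = 39. HB_7(39) = 5·7 + 4. Bump = 44. G_5 = 43.
G_5 = 43. HB_8(43) = 5·8 + 3. Bump = 48. G_6 = 47.
G_6 = 47. HB_9(47) = 5·9 + 2. Bump = 52. G_7 = 51.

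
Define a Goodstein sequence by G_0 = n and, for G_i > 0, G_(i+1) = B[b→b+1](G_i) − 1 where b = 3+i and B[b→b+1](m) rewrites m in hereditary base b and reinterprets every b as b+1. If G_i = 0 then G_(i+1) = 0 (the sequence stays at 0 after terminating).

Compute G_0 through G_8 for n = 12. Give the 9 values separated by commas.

12, 19, 27, 37, 49, 63, 69, 75, 81

base 3: 12 = 3^2 + 3; at 4: 4^2 + 4 = 20; next = 19
base 4: 19 = 4^2 + 3; at 5: 5^2 + 3 = 28; next = 27
base 5: 27 = 5^2 + 2; at 6: 6^2 + 2 = 38; next = 37
base 6: 37 = 6^2 + 1; at 7: 7^2 + 1 = 50; next = 49
base 7: 49 = 7^2; at 8: 8^2 = 64; next = 63
base 8: 63 = 7·8 + 7; at 9: 7·9 + 7 = 70; next = 69
base 9: 69 = 7·9 + 6; at 10: 7·10 + 6 = 76; next = 75
base 10: 75 = 7·10 + 5; at 11: 7·11 + 5 = 82; next = 81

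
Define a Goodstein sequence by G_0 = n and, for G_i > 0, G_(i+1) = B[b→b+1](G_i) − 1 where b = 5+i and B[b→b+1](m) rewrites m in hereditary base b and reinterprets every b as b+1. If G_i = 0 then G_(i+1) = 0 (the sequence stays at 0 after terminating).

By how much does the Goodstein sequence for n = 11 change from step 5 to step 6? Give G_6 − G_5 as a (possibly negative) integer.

0

11 —HB5→ 2·5 + 1 —bump→ 2·6 + 1 = 13 —(−1)→ 12
12 —HB6→ 2·6 —bump→ 2·7 = 14 —(−1)→ 13
13 —HB7→ 7 + 6 —bump→ 8 + 6 = 14 —(−1)→ 13
13 —HB8→ 8 + 5 —bump→ 9 + 5 = 14 —(−1)→ 13
13 —HB9→ 9 + 4 —bump→ 10 + 4 = 14 —(−1)→ 13
13 —HB10→ 10 + 3 —bump→ 11 + 3 = 14 —(−1)→ 13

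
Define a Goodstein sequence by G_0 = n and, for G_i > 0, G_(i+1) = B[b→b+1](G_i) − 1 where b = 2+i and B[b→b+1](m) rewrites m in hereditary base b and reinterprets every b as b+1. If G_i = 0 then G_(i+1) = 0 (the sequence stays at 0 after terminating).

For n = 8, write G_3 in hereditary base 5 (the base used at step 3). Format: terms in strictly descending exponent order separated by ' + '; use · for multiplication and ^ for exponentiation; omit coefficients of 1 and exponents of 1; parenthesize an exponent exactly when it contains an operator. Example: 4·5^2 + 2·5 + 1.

2·5^5 + 2·5^2 + 2·5

8 —HB2→ 2^(2 + 1) —bump→ 3^(3 + 1) = 81 —(−1)→ 80
80 —HB3→ 2·3^3 + 2·3^2 + 2·3 + 2 —bump→ 2·4^4 + 2·4^2 + 2·4 + 2 = 554 —(−1)→ 553
553 —HB4→ 2·4^4 + 2·4^2 + 2·4 + 1 —bump→ 2·5^5 + 2·5^2 + 2·5 + 1 = 6311 —(−1)→ 6310
6310 —HB5→ 2·5^5 + 2·5^2 + 2·5 —bump→ 2·6^6 + 2·6^2 + 2·6 = 93396 —(−1)→ 93395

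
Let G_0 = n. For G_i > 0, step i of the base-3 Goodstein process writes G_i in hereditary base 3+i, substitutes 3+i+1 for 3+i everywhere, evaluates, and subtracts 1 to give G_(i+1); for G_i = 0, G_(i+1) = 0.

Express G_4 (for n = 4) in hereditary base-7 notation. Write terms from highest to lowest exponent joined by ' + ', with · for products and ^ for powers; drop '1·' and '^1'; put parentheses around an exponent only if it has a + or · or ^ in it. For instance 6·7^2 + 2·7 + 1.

G_0=4  [base 3] 3 + 1  →[3↦4]→  4 + 1 = 5  −1 ⇒ G_1=4
G_1=4  [base 4] 4  →[4↦5]→  5 = 5  −1 ⇒ G_2=4
G_2=4  [base 5] 4  →[5↦6]→  4 = 4  −1 ⇒ G_3=3
G_3=3  [base 6] 3  →[6↦7]→  3 = 3  −1 ⇒ G_4=2
G_4=2  [base 7] 2  →[7↦8]→  2 = 2  −1 ⇒ G_5=1

2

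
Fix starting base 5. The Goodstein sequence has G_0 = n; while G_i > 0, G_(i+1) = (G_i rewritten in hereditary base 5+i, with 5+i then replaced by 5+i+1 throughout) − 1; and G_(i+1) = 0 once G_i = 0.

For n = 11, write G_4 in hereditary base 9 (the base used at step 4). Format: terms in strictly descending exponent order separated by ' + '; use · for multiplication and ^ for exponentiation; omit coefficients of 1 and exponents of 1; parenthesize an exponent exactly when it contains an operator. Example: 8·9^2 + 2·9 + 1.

step 0: 11 = 2·5 + 1; sub 6 for 5: 2·6 + 1; = 13; G_1 = 13−1 = 12
step 1: 12 = 2·6; sub 7 for 6: 2·7; = 14; G_2 = 14−1 = 13
step 2: 13 = 7 + 6; sub 8 for 7: 8 + 6; = 14; G_3 = 14−1 = 13
step 3: 13 = 8 + 5; sub 9 for 8: 9 + 5; = 14; G_4 = 14−1 = 13
step 4: 13 = 9 + 4; sub 10 for 9: 10 + 4; = 14; G_5 = 14−1 = 13

9 + 4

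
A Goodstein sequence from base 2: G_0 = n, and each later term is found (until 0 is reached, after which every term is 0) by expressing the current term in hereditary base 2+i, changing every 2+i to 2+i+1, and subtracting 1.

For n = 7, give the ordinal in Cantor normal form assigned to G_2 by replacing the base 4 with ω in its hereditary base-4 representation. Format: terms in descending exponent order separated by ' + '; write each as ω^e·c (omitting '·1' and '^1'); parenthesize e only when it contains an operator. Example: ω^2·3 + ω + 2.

ω^ω + 3

7 —HB2→ 2^2 + 2 + 1 —bump→ 3^3 + 3 + 1 = 31 —(−1)→ 30
30 —HB3→ 3^3 + 3 —bump→ 4^4 + 4 = 260 —(−1)→ 259
259 —HB4→ 4^4 + 3 —bump→ 5^5 + 3 = 3128 —(−1)→ 3127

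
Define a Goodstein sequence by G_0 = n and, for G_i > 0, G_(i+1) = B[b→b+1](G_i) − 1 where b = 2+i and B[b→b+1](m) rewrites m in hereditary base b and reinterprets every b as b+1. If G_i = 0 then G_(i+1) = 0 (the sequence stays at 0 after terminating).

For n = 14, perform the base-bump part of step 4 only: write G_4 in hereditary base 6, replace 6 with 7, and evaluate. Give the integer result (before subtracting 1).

[0] 14 ≡ 2^(2 + 1) + 2^2 + 2 (base 2). Lift 3: 111. −1: 110.
[1] 110 ≡ 3^(3 + 1) + 3^3 + 2 (base 3). Lift 4: 1282. −1: 1281.
[2] 1281 ≡ 4^(4 + 1) + 4^4 + 1 (base 4). Lift 5: 18751. −1: 18750.
[3] 18750 ≡ 5^(5 + 1) + 5^5 (base 5). Lift 6: 326592. −1: 326591.

5862841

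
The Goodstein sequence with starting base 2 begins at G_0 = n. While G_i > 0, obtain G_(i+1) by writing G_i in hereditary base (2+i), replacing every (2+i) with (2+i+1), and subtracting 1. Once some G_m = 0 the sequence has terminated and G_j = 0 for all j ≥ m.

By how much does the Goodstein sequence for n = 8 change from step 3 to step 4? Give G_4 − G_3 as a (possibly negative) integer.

87085

step 0: 8 = 2^(2 + 1); sub 3 for 2: 3^(3 + 1); = 81; G_1 = 81−1 = 80
step 1: 80 = 2·3^3 + 2·3^2 + 2·3 + 2; sub 4 for 3: 2·4^4 + 2·4^2 + 2·4 + 2; = 554; G_2 = 554−1 = 553
step 2: 553 = 2·4^4 + 2·4^2 + 2·4 + 1; sub 5 for 4: 2·5^5 + 2·5^2 + 2·5 + 1; = 6311; G_3 = 6311−1 = 6310
step 3: 6310 = 2·5^5 + 2·5^2 + 2·5; sub 6 for 5: 2·6^6 + 2·6^2 + 2·6; = 93396; G_4 = 93396−1 = 93395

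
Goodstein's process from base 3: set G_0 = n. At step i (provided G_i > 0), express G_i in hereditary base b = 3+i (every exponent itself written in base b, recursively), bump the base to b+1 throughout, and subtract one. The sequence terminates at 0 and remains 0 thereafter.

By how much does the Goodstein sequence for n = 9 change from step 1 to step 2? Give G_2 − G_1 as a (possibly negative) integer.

step 0: 9 = 3^2; sub 4 for 3: 4^2; = 16; G_1 = 16−1 = 15
step 1: 15 = 3·4 + 3; sub 5 for 4: 3·5 + 3; = 18; G_2 = 18−1 = 17

2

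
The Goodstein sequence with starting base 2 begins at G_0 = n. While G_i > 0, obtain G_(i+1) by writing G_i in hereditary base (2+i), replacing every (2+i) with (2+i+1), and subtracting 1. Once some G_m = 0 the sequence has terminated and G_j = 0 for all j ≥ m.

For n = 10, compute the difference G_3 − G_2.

(0) 10|_2 = 2^(2 + 1) + 2 ↦ 3^(3 + 1) + 3|_3 = 84 ⇒ 83
(1) 83|_3 = 3^(3 + 1) + 2 ↦ 4^(4 + 1) + 2|_4 = 1026 ⇒ 1025
(2) 1025|_4 = 4^(4 + 1) + 1 ↦ 5^(5 + 1) + 1|_5 = 15626 ⇒ 15625

14600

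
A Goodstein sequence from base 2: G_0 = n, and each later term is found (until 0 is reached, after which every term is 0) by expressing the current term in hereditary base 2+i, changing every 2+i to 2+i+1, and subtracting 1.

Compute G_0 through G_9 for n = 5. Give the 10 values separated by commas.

5, 27, 255, 467, 775, 1197, 1751, 2454, 3325, 4382

G_0 = 5. HB_2(5) = 2^2 + 1. Bump = 28. G_1 = 27.
G_1 = 27. HB_3(27) = 3^3. Bump = 256. G_2 = 255.
G_2 = 255. HB_4(255) = 3·4^3 + 3·4^2 + 3·4 + 3. Bump = 468. G_3 = 467.
G_3 = 467. HB_5(467) = 3·5^3 + 3·5^2 + 3·5 + 2. Bump = 776. G_4 = 775.
G_4 = 775. HB_6(775) = 3·6^3 + 3·6^2 + 3·6 + 1. Bump = 1198. G_5 = 1197.
G_5 = 1197. HB_7(1197) = 3·7^3 + 3·7^2 + 3·7. Bump = 1752. G_6 = 1751.
G_6 = 1751. HB_8(1751) = 3·8^3 + 3·8^2 + 2·8 + 7. Bump = 2455. G_7 = 2454.
G_7 = 2454. HB_9(2454) = 3·9^3 + 3·9^2 + 2·9 + 6. Bump = 3326. G_8 = 3325.
G_8 = 3325. HB_10(3325) = 3·10^3 + 3·10^2 + 2·10 + 5. Bump = 4383. G_9 = 4382.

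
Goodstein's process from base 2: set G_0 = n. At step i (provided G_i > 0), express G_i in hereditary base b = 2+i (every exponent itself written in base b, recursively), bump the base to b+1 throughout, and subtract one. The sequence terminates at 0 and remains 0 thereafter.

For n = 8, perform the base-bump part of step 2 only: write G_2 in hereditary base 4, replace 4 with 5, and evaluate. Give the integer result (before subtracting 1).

6311

[0] 8 ≡ 2^(2 + 1) (base 2). Lift 3: 81. −1: 80.
[1] 80 ≡ 2·3^3 + 2·3^2 + 2·3 + 2 (base 3). Lift 4: 554. −1: 553.
[2] 553 ≡ 2·4^4 + 2·4^2 + 2·4 + 1 (base 4). Lift 5: 6311. −1: 6310.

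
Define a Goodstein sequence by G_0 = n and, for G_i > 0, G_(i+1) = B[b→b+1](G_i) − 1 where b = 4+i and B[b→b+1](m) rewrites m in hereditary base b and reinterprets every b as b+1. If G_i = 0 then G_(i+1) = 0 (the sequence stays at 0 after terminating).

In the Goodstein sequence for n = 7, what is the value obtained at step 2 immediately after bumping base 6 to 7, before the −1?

8

G_0 = 7. HB_4(7) = 4 + 3. Bump = 8. G_1 = 7.
G_1 = 7. HB_5(7) = 5 + 2. Bump = 8. G_2 = 7.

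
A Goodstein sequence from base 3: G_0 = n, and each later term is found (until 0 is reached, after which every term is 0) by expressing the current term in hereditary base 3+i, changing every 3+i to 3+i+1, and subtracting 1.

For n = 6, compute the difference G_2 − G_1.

base 3: 6 = 2·3; at 4: 2·4 = 8; next = 7
base 4: 7 = 4 + 3; at 5: 5 + 3 = 8; next = 7

0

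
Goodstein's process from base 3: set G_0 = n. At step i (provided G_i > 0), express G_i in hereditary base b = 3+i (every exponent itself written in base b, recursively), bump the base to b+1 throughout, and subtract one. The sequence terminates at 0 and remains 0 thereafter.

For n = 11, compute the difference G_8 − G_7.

[0] 11 ≡ 3^2 + 2 (base 3). Lift 4: 18. −1: 17.
[1] 17 ≡ 4^2 + 1 (base 4). Lift 5: 26. −1: 25.
[2] 25 ≡ 5^2 (base 5). Lift 6: 36. −1: 35.
[3] 35 ≡ 5·6 + 5 (base 6). Lift 7: 40. −1: 39.
[4] 39 ≡ 5·7 + 4 (base 7). Lift 8: 44. −1: 43.
[5] 43 ≡ 5·8 + 3 (base 8). Lift 9: 48. −1: 47.
[6] 47 ≡ 5·9 + 2 (base 9). Lift 10: 52. −1: 51.
[7] 51 ≡ 5·10 + 1 (base 10). Lift 11: 56. −1: 55.

4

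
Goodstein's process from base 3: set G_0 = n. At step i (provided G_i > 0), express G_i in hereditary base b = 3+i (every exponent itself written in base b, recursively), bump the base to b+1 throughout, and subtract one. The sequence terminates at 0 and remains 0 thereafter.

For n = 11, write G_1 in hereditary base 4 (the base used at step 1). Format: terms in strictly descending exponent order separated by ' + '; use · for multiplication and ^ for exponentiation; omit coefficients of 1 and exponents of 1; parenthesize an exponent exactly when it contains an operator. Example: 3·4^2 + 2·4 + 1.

base 3: 11 = 3^2 + 2; at 4: 4^2 + 2 = 18; next = 17
base 4: 17 = 4^2 + 1; at 5: 5^2 + 1 = 26; next = 25

4^2 + 1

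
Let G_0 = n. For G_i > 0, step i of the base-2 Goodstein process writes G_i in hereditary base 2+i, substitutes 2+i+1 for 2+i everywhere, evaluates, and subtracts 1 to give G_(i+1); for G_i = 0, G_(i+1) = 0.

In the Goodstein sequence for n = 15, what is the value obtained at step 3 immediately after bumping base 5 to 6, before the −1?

G_0 = 15. HB_2(15) = 2^(2 + 1) + 2^2 + 2 + 1. Bump = 112. G_1 = 111.
G_1 = 111. HB_3(111) = 3^(3 + 1) + 3^3 + 3. Bump = 1284. G_2 = 1283.
G_2 = 1283. HB_4(1283) = 4^(4 + 1) + 4^4 + 3. Bump = 18753. G_3 = 18752.
G_3 = 18752. HB_5(18752) = 5^(5 + 1) + 5^5 + 2. Bump = 326594. G_4 = 326593.

326594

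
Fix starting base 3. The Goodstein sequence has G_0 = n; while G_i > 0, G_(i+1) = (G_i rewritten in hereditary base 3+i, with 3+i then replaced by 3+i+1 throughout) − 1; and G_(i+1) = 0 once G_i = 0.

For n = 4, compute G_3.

G_0=4  [base 3] 3 + 1  →[3↦4]→  4 + 1 = 5  −1 ⇒ G_1=4
G_1=4  [base 4] 4  →[4↦5]→  5 = 5  −1 ⇒ G_2=4
G_2=4  [base 5] 4  →[5↦6]→  4 = 4  −1 ⇒ G_3=3
G_3=3  [base 6] 3  →[6↦7]→  3 = 3  −1 ⇒ G_4=2

3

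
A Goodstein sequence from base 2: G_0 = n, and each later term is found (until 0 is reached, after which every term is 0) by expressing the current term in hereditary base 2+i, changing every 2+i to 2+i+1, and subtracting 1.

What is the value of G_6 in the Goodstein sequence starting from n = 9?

i=0: 9 = 2^(2 + 1) + 1 (b=2); 2→3: 3^(3 + 1) + 1 = 82; 82−1 = 81
i=1: 81 = 3^(3 + 1) (b=3); 3→4: 4^(4 + 1) = 1024; 1024−1 = 1023
i=2: 1023 = 3·4^4 + 3·4^3 + 3·4^2 + 3·4 + 3 (b=4); 4→5: 3·5^5 + 3·5^3 + 3·5^2 + 3·5 + 3 = 9843; 9843−1 = 9842
i=3: 9842 = 3·5^5 + 3·5^3 + 3·5^2 + 3·5 + 2 (b=5); 5→6: 3·6^6 + 3·6^3 + 3·6^2 + 3·6 + 2 = 140744; 140744−1 = 140743
i=4: 140743 = 3·6^6 + 3·6^3 + 3·6^2 + 3·6 + 1 (b=6); 6→7: 3·7^7 + 3·7^3 + 3·7^2 + 3·7 + 1 = 2471827; 2471827−1 = 2471826
i=5: 2471826 = 3·7^7 + 3·7^3 + 3·7^2 + 3·7 (b=7); 7→8: 3·8^8 + 3·8^3 + 3·8^2 + 3·8 = 50333400; 50333400−1 = 50333399
i=6: 50333399 = 3·8^8 + 3·8^3 + 3·8^2 + 2·8 + 7 (b=8); 8→9: 3·9^9 + 3·9^3 + 3·9^2 + 2·9 + 7 = 1162263922; 1162263922−1 = 1162263921

50333399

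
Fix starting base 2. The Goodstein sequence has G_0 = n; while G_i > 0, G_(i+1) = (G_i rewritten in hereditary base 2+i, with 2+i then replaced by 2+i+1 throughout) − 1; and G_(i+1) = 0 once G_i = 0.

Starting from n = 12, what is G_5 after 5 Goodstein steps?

5764910

step 0: 12 = 2^(2 + 1) + 2^2; sub 3 for 2: 3^(3 + 1) + 3^3; = 108; G_1 = 108−1 = 107
step 1: 107 = 3^(3 + 1) + 2·3^2 + 2·3 + 2; sub 4 for 3: 4^(4 + 1) + 2·4^2 + 2·4 + 2; = 1066; G_2 = 1066−1 = 1065
step 2: 1065 = 4^(4 + 1) + 2·4^2 + 2·4 + 1; sub 5 for 4: 5^(5 + 1) + 2·5^2 + 2·5 + 1; = 15686; G_3 = 15686−1 = 15685
step 3: 15685 = 5^(5 + 1) + 2·5^2 + 2·5; sub 6 for 5: 6^(6 + 1) + 2·6^2 + 2·6; = 280020; G_4 = 280020−1 = 280019
step 4: 280019 = 6^(6 + 1) + 2·6^2 + 6 + 5; sub 7 for 6: 7^(7 + 1) + 2·7^2 + 7 + 5; = 5764911; G_5 = 5764911−1 = 5764910
step 5: 5764910 = 7^(7 + 1) + 2·7^2 + 7 + 4; sub 8 for 7: 8^(8 + 1) + 2·8^2 + 8 + 4; = 134217868; G_6 = 134217868−1 = 134217867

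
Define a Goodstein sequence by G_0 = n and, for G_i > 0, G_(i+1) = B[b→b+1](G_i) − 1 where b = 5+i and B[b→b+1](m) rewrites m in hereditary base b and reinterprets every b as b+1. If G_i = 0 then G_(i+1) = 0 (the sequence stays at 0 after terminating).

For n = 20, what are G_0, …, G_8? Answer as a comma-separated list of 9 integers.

base 5: 20 = 4·5; at 6: 4·6 = 24; next = 23
base 6: 23 = 3·6 + 5; at 7: 3·7 + 5 = 26; next = 25
base 7: 25 = 3·7 + 4; at 8: 3·8 + 4 = 28; next = 27
base 8: 27 = 3·8 + 3; at 9: 3·9 + 3 = 30; next = 29
base 9: 29 = 3·9 + 2; at 10: 3·10 + 2 = 32; next = 31
base 10: 31 = 3·10 + 1; at 11: 3·11 + 1 = 34; next = 33
base 11: 33 = 3·11; at 12: 3·12 = 36; next = 35
base 12: 35 = 2·12 + 11; at 13: 2·13 + 11 = 37; next = 36

20, 23, 25, 27, 29, 31, 33, 35, 36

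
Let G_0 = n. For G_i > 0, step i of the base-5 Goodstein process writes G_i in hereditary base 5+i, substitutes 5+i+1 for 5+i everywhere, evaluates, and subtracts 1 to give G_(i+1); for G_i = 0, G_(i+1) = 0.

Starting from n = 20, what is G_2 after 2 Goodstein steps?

25

[0] 20 ≡ 4·5 (base 5). Lift 6: 24. −1: 23.
[1] 23 ≡ 3·6 + 5 (base 6). Lift 7: 26. −1: 25.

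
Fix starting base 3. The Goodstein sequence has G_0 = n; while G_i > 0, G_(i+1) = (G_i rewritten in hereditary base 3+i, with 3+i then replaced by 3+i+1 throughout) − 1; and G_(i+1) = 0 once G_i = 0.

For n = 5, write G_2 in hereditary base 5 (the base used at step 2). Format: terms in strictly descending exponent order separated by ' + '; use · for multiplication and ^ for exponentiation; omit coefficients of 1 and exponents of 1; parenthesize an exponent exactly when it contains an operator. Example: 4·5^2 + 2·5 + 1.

5

i=0: 5 = 3 + 2 (b=3); 3→4: 4 + 2 = 6; 6−1 = 5
i=1: 5 = 4 + 1 (b=4); 4→5: 5 + 1 = 6; 6−1 = 5
i=2: 5 = 5 (b=5); 5→6: 6 = 6; 6−1 = 5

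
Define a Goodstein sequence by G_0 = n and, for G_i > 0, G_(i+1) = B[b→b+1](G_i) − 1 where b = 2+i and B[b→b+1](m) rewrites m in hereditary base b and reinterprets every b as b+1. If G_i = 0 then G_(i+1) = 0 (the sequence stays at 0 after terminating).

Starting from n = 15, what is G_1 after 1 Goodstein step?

111

(0) 15|_2 = 2^(2 + 1) + 2^2 + 2 + 1 ↦ 3^(3 + 1) + 3^3 + 3 + 1|_3 = 112 ⇒ 111
(1) 111|_3 = 3^(3 + 1) + 3^3 + 3 ↦ 4^(4 + 1) + 4^4 + 4|_4 = 1284 ⇒ 1283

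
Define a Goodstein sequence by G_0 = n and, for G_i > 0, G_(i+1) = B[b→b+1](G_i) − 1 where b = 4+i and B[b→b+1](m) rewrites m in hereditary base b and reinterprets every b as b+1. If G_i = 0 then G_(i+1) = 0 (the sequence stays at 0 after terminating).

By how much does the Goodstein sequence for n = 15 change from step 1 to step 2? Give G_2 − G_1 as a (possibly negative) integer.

G_0 = 15. HB_4(15) = 3·4 + 3. Bump = 18. G_1 = 17.
G_1 = 17. HB_5(17) = 3·5 + 2. Bump = 20. G_2 = 19.

2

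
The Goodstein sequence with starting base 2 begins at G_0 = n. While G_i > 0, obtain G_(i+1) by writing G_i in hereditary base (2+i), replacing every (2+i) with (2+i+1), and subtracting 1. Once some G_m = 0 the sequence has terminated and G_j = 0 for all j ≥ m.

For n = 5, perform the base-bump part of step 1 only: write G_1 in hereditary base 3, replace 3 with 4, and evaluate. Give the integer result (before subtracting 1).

i=0: 5 = 2^2 + 1 (b=2); 2→3: 3^3 + 1 = 28; 28−1 = 27
i=1: 27 = 3^3 (b=3); 3→4: 4^4 = 256; 256−1 = 255

256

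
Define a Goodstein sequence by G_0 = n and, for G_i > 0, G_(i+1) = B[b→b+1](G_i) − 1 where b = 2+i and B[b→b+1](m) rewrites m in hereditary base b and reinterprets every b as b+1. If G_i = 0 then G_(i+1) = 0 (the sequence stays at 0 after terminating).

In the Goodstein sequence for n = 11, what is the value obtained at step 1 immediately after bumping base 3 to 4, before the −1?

1028

G_0 = 11. HB_2(11) = 2^(2 + 1) + 2 + 1. Bump = 85. G_1 = 84.
G_1 = 84. HB_3(84) = 3^(3 + 1) + 3. Bump = 1028. G_2 = 1027.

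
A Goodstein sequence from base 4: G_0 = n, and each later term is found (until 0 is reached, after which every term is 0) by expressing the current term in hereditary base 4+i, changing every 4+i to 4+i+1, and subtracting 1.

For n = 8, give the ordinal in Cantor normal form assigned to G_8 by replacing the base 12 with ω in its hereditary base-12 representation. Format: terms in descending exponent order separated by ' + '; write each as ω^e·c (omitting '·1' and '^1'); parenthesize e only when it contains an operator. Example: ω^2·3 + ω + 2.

7

G_0=8  [base 4] 2·4  →[4↦5]→  2·5 = 10  −1 ⇒ G_1=9
G_1=9  [base 5] 5 + 4  →[5↦6]→  6 + 4 = 10  −1 ⇒ G_2=9
G_2=9  [base 6] 6 + 3  →[6↦7]→  7 + 3 = 10  −1 ⇒ G_3=9
G_3=9  [base 7] 7 + 2  →[7↦8]→  8 + 2 = 10  −1 ⇒ G_4=9
G_4=9  [base 8] 8 + 1  →[8↦9]→  9 + 1 = 10  −1 ⇒ G_5=9
G_5=9  [base 9] 9  →[9↦10]→  10 = 10  −1 ⇒ G_6=9
G_6=9  [base 10] 9  →[10↦11]→  9 = 9  −1 ⇒ G_7=8
G_7=8  [base 11] 8  →[11↦12]→  8 = 8  −1 ⇒ G_8=7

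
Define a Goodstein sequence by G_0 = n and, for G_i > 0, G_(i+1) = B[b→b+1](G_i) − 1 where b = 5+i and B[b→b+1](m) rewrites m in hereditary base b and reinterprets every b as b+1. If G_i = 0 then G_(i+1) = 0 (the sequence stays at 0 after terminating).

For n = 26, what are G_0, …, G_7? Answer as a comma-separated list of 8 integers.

26, 36, 48, 53, 58, 63, 68, 73

G_0=26  [base 5] 5^2 + 1  →[5↦6]→  6^2 + 1 = 37  −1 ⇒ G_1=36
G_1=36  [base 6] 6^2  →[6↦7]→  7^2 = 49  −1 ⇒ G_2=48
G_2=48  [base 7] 6·7 + 6  →[7↦8]→  6·8 + 6 = 54  −1 ⇒ G_3=53
G_3=53  [base 8] 6·8 + 5  →[8↦9]→  6·9 + 5 = 59  −1 ⇒ G_4=58
G_4=58  [base 9] 6·9 + 4  →[9↦10]→  6·10 + 4 = 64  −1 ⇒ G_5=63
G_5=63  [base 10] 6·10 + 3  →[10↦11]→  6·11 + 3 = 69  −1 ⇒ G_6=68
G_6=68  [base 11] 6·11 + 2  →[11↦12]→  6·12 + 2 = 74  −1 ⇒ G_7=73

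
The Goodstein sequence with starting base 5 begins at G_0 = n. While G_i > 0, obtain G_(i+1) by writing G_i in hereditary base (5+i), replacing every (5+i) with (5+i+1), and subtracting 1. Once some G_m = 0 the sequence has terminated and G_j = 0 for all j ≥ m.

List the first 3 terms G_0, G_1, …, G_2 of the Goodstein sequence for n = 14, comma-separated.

i=0: 14 = 2·5 + 4 (b=5); 5→6: 2·6 + 4 = 16; 16−1 = 15
i=1: 15 = 2·6 + 3 (b=6); 6→7: 2·7 + 3 = 17; 17−1 = 16

14, 15, 16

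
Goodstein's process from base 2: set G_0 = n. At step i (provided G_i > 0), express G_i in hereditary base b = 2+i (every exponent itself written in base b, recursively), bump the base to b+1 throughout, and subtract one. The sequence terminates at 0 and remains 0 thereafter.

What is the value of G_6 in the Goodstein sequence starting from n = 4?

139

G_0 = 4. HB_2(4) = 2^2. Bump = 27. G_1 = 26.
G_1 = 26. HB_3(26) = 2·3^2 + 2·3 + 2. Bump = 42. G_2 = 41.
G_2 = 41. HB_4(41) = 2·4^2 + 2·4 + 1. Bump = 61. G_3 = 60.
G_3 = 60. HB_5(60) = 2·5^2 + 2·5. Bump = 84. G_4 = 83.
G_4 = 83. HB_6(83) = 2·6^2 + 6 + 5. Bump = 110. G_5 = 109.
G_5 = 109. HB_7(109) = 2·7^2 + 7 + 4. Bump = 140. G_6 = 139.
G_6 = 139. HB_8(139) = 2·8^2 + 8 + 3. Bump = 174. G_7 = 173.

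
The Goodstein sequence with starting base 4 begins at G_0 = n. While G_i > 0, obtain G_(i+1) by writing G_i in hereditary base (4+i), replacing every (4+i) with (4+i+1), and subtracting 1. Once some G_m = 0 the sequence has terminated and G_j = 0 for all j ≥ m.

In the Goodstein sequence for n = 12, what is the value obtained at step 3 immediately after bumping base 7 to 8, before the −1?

18

[0] 12 ≡ 3·4 (base 4). Lift 5: 15. −1: 14.
[1] 14 ≡ 2·5 + 4 (base 5). Lift 6: 16. −1: 15.
[2] 15 ≡ 2·6 + 3 (base 6). Lift 7: 17. −1: 16.
[3] 16 ≡ 2·7 + 2 (base 7). Lift 8: 18. −1: 17.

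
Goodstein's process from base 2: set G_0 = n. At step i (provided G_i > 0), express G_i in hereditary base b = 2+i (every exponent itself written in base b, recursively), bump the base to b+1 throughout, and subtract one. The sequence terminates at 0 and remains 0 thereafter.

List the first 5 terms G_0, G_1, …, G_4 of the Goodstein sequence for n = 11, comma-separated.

11, 84, 1027, 15627, 279937

(0) 11|_2 = 2^(2 + 1) + 2 + 1 ↦ 3^(3 + 1) + 3 + 1|_3 = 85 ⇒ 84
(1) 84|_3 = 3^(3 + 1) + 3 ↦ 4^(4 + 1) + 4|_4 = 1028 ⇒ 1027
(2) 1027|_4 = 4^(4 + 1) + 3 ↦ 5^(5 + 1) + 3|_5 = 15628 ⇒ 15627
(3) 15627|_5 = 5^(5 + 1) + 2 ↦ 6^(6 + 1) + 2|_6 = 279938 ⇒ 279937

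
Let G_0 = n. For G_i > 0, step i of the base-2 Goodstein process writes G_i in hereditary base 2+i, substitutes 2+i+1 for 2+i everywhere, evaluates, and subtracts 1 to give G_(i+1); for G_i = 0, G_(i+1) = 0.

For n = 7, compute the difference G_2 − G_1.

229

G_0 = 7. HB_2(7) = 2^2 + 2 + 1. Bump = 31. G_1 = 30.
G_1 = 30. HB_3(30) = 3^3 + 3. Bump = 260. G_2 = 259.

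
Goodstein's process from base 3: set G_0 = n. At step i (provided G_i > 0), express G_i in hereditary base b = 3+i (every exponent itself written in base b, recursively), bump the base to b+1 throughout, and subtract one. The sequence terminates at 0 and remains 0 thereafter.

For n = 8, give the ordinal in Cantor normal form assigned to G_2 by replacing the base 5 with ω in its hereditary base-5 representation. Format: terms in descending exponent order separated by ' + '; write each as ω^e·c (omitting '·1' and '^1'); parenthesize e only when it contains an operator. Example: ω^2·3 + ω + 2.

ω·2

G_0=8  [base 3] 2·3 + 2  →[3↦4]→  2·4 + 2 = 10  −1 ⇒ G_1=9
G_1=9  [base 4] 2·4 + 1  →[4↦5]→  2·5 + 1 = 11  −1 ⇒ G_2=10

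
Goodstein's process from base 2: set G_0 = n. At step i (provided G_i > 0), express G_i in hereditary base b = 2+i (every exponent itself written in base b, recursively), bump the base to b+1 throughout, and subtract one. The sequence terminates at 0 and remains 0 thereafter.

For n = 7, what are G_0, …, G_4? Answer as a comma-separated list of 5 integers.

7 —HB2→ 2^2 + 2 + 1 —bump→ 3^3 + 3 + 1 = 31 —(−1)→ 30
30 —HB3→ 3^3 + 3 —bump→ 4^4 + 4 = 260 —(−1)→ 259
259 —HB4→ 4^4 + 3 —bump→ 5^5 + 3 = 3128 —(−1)→ 3127
3127 —HB5→ 5^5 + 2 —bump→ 6^6 + 2 = 46658 —(−1)→ 46657

7, 30, 259, 3127, 46657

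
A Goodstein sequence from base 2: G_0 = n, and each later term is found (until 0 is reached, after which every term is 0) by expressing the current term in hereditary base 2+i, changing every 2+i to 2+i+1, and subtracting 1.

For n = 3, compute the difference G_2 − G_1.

step 0: 3 = 2 + 1; sub 3 for 2: 3 + 1; = 4; G_1 = 4−1 = 3
step 1: 3 = 3; sub 4 for 3: 4; = 4; G_2 = 4−1 = 3

0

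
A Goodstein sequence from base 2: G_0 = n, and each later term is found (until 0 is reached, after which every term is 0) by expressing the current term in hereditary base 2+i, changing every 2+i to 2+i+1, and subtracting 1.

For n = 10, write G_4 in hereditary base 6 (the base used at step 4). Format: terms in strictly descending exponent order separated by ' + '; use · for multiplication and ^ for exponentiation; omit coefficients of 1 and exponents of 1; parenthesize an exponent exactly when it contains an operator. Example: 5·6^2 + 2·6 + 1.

step 0: 10 = 2^(2 + 1) + 2; sub 3 for 2: 3^(3 + 1) + 3; = 84; G_1 = 84−1 = 83
step 1: 83 = 3^(3 + 1) + 2; sub 4 for 3: 4^(4 + 1) + 2; = 1026; G_2 = 1026−1 = 1025
step 2: 1025 = 4^(4 + 1) + 1; sub 5 for 4: 5^(5 + 1) + 1; = 15626; G_3 = 15626−1 = 15625
step 3: 15625 = 5^(5 + 1); sub 6 for 5: 6^(6 + 1); = 279936; G_4 = 279936−1 = 279935

5·6^6 + 5·6^5 + 5·6^4 + 5·6^3 + 5·6^2 + 5·6 + 5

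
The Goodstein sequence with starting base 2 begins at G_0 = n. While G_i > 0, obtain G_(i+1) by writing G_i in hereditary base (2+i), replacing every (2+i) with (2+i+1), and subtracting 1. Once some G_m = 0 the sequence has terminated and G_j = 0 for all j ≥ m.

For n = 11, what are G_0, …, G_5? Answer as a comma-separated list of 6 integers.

G_0=11  [base 2] 2^(2 + 1) + 2 + 1  →[2↦3]→  3^(3 + 1) + 3 + 1 = 85  −1 ⇒ G_1=84
G_1=84  [base 3] 3^(3 + 1) + 3  →[3↦4]→  4^(4 + 1) + 4 = 1028  −1 ⇒ G_2=1027
G_2=1027  [base 4] 4^(4 + 1) + 3  →[4↦5]→  5^(5 + 1) + 3 = 15628  −1 ⇒ G_3=15627
G_3=15627  [base 5] 5^(5 + 1) + 2  →[5↦6]→  6^(6 + 1) + 2 = 279938  −1 ⇒ G_4=279937
G_4=279937  [base 6] 6^(6 + 1) + 1  →[6↦7]→  7^(7 + 1) + 1 = 5764802  −1 ⇒ G_5=5764801

11, 84, 1027, 15627, 279937, 5764801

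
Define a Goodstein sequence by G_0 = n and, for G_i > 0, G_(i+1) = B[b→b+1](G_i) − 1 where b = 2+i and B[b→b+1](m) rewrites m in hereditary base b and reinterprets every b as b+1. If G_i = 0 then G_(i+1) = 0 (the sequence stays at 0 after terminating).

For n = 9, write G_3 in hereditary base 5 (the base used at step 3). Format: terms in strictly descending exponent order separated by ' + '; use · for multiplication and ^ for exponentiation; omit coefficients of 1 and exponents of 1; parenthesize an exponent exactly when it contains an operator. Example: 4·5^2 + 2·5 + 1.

base 2: 9 = 2^(2 + 1) + 1; at 3: 3^(3 + 1) + 1 = 82; next = 81
base 3: 81 = 3^(3 + 1); at 4: 4^(4 + 1) = 1024; next = 1023
base 4: 1023 = 3·4^4 + 3·4^3 + 3·4^2 + 3·4 + 3; at 5: 3·5^5 + 3·5^3 + 3·5^2 + 3·5 + 3 = 9843; next = 9842
base 5: 9842 = 3·5^5 + 3·5^3 + 3·5^2 + 3·5 + 2; at 6: 3·6^6 + 3·6^3 + 3·6^2 + 3·6 + 2 = 140744; next = 140743

3·5^5 + 3·5^3 + 3·5^2 + 3·5 + 2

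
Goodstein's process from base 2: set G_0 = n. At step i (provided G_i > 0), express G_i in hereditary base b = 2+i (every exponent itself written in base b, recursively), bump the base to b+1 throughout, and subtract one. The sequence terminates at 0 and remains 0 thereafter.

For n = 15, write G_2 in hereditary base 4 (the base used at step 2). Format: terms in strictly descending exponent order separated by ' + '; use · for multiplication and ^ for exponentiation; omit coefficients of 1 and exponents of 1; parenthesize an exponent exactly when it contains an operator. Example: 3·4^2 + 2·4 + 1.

G_0=15  [base 2] 2^(2 + 1) + 2^2 + 2 + 1  →[2↦3]→  3^(3 + 1) + 3^3 + 3 + 1 = 112  −1 ⇒ G_1=111
G_1=111  [base 3] 3^(3 + 1) + 3^3 + 3  →[3↦4]→  4^(4 + 1) + 4^4 + 4 = 1284  −1 ⇒ G_2=1283
G_2=1283  [base 4] 4^(4 + 1) + 4^4 + 3  →[4↦5]→  5^(5 + 1) + 5^5 + 3 = 18753  −1 ⇒ G_3=18752

4^(4 + 1) + 4^4 + 3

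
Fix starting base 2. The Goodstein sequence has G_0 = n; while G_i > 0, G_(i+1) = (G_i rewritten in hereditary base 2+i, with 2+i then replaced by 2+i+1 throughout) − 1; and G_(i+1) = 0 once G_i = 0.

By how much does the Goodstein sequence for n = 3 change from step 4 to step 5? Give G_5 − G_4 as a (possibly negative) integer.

-1

[0] 3 ≡ 2 + 1 (base 2). Lift 3: 4. −1: 3.
[1] 3 ≡ 3 (base 3). Lift 4: 4. −1: 3.
[2] 3 ≡ 3 (base 4). Lift 5: 3. −1: 2.
[3] 2 ≡ 2 (base 5). Lift 6: 2. −1: 1.
[4] 1 ≡ 1 (base 6). Lift 7: 1. −1: 0.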